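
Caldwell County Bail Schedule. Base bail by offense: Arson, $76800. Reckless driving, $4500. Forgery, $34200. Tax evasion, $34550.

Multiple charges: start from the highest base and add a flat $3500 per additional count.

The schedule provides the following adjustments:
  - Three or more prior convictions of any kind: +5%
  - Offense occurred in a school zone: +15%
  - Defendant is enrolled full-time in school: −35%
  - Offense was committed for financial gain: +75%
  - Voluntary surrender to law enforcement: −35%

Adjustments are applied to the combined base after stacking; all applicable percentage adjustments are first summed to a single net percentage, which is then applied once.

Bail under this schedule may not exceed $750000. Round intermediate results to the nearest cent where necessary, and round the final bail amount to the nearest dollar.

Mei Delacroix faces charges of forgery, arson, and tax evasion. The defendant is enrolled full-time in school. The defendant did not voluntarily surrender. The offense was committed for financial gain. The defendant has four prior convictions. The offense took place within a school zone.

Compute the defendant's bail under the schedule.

$134080

Base amounts from the schedule: forgery $34200; arson $76800; tax evasion $34550.
Stacking rule: highest base plus $3500 per additional charge. Highest is arson at $76800; 2 additional charges → +$7000. Combined base = $83800.
Net percentage adjustment: +5% +15% −35% +75% = +60%. $83800 × 1.6 = $134080.
$134080 is within the $750000 maximum.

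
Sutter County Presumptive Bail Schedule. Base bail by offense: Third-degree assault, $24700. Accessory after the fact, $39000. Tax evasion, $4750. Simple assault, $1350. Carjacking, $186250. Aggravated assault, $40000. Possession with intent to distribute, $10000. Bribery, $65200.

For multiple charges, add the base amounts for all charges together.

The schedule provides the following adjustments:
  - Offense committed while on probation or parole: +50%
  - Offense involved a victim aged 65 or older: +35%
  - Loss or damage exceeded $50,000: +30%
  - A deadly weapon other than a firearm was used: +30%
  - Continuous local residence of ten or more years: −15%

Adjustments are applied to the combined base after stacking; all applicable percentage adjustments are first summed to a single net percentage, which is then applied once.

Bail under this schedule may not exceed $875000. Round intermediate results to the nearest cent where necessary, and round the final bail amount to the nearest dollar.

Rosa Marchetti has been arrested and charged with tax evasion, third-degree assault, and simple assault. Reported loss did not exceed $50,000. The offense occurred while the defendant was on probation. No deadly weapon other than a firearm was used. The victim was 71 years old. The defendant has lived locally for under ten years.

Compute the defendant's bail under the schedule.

$56980

Base amounts from the schedule: tax evasion $4750; third-degree assault $24700; simple assault $1350.
Stacking rule: sum of all bases. $4750 + $24700 + $1350 = $30800.
Net percentage adjustment: +50% +35% = +85%. $30800 × 1.85 = $56980.
$56980 is within the $875000 maximum.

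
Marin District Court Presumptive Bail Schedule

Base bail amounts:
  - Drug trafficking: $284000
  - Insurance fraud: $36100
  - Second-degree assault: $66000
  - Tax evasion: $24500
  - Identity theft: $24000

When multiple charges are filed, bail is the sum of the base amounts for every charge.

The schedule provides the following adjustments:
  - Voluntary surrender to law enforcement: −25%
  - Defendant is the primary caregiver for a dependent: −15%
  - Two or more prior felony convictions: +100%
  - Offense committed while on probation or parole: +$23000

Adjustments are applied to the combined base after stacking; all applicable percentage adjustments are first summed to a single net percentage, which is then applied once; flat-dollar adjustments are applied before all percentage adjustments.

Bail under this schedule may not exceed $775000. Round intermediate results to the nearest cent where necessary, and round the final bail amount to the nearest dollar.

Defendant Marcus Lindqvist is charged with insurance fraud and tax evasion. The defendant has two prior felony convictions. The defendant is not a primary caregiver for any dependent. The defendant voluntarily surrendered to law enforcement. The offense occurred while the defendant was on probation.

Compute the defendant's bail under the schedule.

Base amounts from the schedule: insurance fraud $36100; tax evasion $24500.
Stacking rule: sum of all bases. $36100 + $24500 = $60600.
Offense committed while on probation or parole (+$23000 flat): $60600 + $23000 = $83600.
Net percentage adjustment: −25% +100% = +75%. $83600 × 1.75 = $146300.
$146300 is within the $775000 maximum.

$146300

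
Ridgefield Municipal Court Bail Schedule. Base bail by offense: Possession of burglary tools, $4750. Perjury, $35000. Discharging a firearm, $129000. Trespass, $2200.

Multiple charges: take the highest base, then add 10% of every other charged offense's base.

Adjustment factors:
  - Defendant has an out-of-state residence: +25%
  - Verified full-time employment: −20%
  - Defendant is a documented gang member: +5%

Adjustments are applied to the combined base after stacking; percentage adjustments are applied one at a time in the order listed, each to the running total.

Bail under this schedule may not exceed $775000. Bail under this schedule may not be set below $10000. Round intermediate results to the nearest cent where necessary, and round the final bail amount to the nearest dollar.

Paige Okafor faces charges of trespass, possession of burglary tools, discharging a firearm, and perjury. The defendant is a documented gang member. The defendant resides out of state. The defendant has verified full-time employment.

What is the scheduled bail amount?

$139855

Base amounts from the schedule: trespass $2200; possession of burglary tools $4750; discharging a firearm $129000; perjury $35000.
Stacking rule: highest base plus 10% of each additional charge. Highest is discharging a firearm at $129000. Additional: $2200 × 10% = $220; $4750 × 10% = $475; $35000 × 10% = $3500. Combined base = $129000 + $4195 = $133195.
Defendant has an out-of-state residence (+25%): $133195 × 1.25 = $166493.75.
Verified full-time employment (−20%): $166493.75 × 0.8 = $133195.
Defendant is a documented gang member (+5%): $133195 × 1.05 = $139854.75.
$139854.75 is within the $775000 maximum.
$139854.75 is at or above the $10000 minimum.
Rounded to the nearest dollar: $139855.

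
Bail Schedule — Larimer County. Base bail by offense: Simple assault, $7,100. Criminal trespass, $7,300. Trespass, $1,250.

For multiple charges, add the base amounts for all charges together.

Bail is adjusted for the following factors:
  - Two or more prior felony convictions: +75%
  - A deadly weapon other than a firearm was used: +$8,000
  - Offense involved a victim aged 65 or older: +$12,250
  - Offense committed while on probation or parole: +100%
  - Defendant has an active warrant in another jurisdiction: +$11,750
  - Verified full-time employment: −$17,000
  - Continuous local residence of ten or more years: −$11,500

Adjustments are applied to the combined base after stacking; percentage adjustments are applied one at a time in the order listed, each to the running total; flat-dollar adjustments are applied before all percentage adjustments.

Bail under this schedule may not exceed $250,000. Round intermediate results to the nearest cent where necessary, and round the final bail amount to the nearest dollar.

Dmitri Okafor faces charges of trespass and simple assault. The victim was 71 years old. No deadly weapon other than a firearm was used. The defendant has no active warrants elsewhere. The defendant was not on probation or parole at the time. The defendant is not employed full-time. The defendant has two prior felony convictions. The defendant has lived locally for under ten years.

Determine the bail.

Base amounts from the schedule: trespass $1,250; simple assault $7,100.
Stacking rule: sum of all bases. $1,250 + $7,100 = $8,350.
Offense involved a victim aged 65 or older (+$12,250 flat): $8,350 + $12,250 = $20,600.
Two or more prior felony convictions (+75%): $20,600 × 1.75 = $36,050.
$36,050 is within the $250,000 maximum.

$36,050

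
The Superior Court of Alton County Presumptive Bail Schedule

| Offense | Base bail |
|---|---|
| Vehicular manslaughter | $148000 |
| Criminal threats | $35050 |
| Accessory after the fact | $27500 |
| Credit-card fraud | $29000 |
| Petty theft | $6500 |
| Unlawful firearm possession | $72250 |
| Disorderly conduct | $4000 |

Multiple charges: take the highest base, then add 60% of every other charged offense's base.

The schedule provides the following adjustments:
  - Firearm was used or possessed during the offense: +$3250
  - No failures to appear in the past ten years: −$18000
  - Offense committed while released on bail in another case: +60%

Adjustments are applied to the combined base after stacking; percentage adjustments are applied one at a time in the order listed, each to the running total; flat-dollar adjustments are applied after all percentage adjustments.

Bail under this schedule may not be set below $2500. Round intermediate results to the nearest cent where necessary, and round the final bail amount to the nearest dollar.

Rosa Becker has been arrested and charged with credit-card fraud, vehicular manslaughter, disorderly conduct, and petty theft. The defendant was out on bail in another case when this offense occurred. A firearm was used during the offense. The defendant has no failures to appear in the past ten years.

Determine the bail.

Base amounts from the schedule: credit-card fraud $29000; vehicular manslaughter $148000; disorderly conduct $4000; petty theft $6500.
Stacking rule: highest base plus 60% of each additional charge. Highest is vehicular manslaughter at $148000. Additional: $29000 × 60% = $17400; $4000 × 60% = $2400; $6500 × 60% = $3900. Combined base = $148000 + $23700 = $171700.
Offense committed while released on bail in another case (+60%): $171700 × 1.6 = $274720.
Firearm was used or possessed during the offense (+$3250 flat): $274720 + $3250 = $277970.
No failures to appear in the past ten years (−$18000 flat): $277970 − $18000 = $259970.
$259970 is at or above the $2500 minimum.

$259970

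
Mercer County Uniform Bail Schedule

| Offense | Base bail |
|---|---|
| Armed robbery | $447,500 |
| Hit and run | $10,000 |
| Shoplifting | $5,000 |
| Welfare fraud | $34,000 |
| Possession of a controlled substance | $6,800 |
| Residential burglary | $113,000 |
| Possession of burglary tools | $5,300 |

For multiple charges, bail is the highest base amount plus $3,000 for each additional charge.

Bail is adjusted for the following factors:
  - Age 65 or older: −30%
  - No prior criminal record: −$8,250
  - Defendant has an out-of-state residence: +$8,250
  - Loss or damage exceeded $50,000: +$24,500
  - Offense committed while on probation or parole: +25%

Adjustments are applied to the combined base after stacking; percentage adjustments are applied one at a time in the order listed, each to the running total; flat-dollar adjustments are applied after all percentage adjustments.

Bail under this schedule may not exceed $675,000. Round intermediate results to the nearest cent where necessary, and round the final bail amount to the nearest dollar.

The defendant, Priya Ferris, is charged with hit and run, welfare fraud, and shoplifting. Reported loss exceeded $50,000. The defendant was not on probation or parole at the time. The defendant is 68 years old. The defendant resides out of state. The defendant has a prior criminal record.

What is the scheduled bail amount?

Base amounts from the schedule: hit and run $10,000; welfare fraud $34,000; shoplifting $5,000.
Stacking rule: highest base plus $3,000 per additional charge. Highest is welfare fraud at $34,000; 2 additional charges → +$6,000. Combined base = $40,000.
Age 65 or older (−30%): $40,000 × 0.7 = $28,000.
Defendant has an out-of-state residence (+$8,250 flat): $28,000 + $8,250 = $36,250.
Loss or damage exceeded $50,000 (+$24,500 flat): $36,250 + $24,500 = $60,750.
$60,750 is within the $675,000 maximum.

$60,750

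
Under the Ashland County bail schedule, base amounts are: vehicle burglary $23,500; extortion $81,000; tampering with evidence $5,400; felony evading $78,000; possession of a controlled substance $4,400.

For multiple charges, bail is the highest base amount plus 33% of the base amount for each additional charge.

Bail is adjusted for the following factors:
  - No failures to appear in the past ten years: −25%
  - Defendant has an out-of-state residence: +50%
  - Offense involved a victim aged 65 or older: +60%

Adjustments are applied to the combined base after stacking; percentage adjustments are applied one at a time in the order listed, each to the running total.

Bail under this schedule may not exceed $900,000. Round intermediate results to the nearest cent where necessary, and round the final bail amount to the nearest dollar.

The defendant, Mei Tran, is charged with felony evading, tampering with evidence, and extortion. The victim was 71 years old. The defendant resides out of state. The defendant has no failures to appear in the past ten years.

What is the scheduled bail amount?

$195,340

Base amounts from the schedule: felony evading $78,000; tampering with evidence $5,400; extortion $81,000.
Stacking rule: highest base plus 33% of each additional charge. Highest is extortion at $81,000. Additional: $78,000 × 33% = $25,740; $5,400 × 33% = $1,782. Combined base = $81,000 + $27,522 = $108,522.
No failures to appear in the past ten years (−25%): $108,522 × 0.75 = $81,391.50.
Defendant has an out-of-state residence (+50%): $81,391.50 × 1.5 = $122,087.25.
Offense involved a victim aged 65 or older (+60%): $122,087.25 × 1.6 = $195,339.60.
$195,339.60 is within the $900,000 maximum.
Rounded to the nearest dollar: $195,340.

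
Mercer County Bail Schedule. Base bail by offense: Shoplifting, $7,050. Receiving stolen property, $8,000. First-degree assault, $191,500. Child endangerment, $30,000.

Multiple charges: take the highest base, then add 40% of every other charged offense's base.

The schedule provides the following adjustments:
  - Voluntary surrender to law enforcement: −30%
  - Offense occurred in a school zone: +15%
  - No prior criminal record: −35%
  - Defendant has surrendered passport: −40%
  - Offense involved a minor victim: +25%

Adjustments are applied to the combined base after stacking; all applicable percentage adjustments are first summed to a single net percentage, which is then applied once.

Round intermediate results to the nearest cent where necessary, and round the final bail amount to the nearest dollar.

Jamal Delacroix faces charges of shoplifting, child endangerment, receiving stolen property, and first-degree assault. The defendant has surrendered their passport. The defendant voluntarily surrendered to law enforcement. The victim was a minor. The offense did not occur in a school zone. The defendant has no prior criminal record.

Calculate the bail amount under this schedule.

$41,904

Base amounts from the schedule: shoplifting $7,050; child endangerment $30,000; receiving stolen property $8,000; first-degree assault $191,500.
Stacking rule: highest base plus 40% of each additional charge. Highest is first-degree assault at $191,500. Additional: $7,050 × 40% = $2,820; $30,000 × 40% = $12,000; $8,000 × 40% = $3,200. Combined base = $191,500 + $18,020 = $209,520.
Net percentage adjustment: −30% −35% −40% +25% = −80%. $209,520 × 0.2 = $41,904.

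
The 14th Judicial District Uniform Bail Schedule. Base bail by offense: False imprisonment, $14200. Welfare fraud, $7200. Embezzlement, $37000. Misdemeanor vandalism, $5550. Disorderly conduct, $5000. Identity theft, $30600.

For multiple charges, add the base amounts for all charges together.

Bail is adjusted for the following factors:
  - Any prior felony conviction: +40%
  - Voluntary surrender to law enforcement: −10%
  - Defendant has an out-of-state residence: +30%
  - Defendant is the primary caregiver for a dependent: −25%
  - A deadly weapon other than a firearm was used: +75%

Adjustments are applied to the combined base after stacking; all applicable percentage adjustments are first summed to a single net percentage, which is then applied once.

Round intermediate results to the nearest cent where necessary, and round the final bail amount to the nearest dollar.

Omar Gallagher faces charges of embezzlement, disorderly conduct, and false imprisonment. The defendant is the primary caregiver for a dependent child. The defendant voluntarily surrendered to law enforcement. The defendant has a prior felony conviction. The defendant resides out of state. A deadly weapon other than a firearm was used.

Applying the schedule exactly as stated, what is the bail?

$118020

Base amounts from the schedule: embezzlement $37000; disorderly conduct $5000; false imprisonment $14200.
Stacking rule: sum of all bases. $37000 + $5000 + $14200 = $56200.
Net percentage adjustment: +40% −10% +30% −25% +75% = +110%. $56200 × 2.1 = $118020.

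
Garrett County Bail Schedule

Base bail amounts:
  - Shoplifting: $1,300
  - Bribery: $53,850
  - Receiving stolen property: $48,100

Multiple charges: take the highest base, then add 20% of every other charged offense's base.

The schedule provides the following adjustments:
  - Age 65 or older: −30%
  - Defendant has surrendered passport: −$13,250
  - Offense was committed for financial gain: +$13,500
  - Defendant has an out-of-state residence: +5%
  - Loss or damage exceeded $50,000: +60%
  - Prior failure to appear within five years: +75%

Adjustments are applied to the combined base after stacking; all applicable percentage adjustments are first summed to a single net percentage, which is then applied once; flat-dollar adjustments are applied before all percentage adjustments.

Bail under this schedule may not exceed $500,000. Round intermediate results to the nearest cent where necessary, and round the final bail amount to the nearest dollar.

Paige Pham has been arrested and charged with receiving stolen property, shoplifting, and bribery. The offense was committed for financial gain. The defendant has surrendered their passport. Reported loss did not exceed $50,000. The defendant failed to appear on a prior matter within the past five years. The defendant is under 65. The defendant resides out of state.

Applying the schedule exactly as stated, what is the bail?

Base amounts from the schedule: receiving stolen property $48,100; shoplifting $1,300; bribery $53,850.
Stacking rule: highest base plus 20% of each additional charge. Highest is bribery at $53,850. Additional: $48,100 × 20% = $9,620; $1,300 × 20% = $260. Combined base = $53,850 + $9,880 = $63,730.
Defendant has surrendered passport (−$13,250 flat): $63,730 − $13,250 = $50,480.
Offense was committed for financial gain (+$13,500 flat): $50,480 + $13,500 = $63,980.
Net percentage adjustment: +5% +75% = +80%. $63,980 × 1.8 = $115,164.
$115,164 is within the $500,000 maximum.

$115,164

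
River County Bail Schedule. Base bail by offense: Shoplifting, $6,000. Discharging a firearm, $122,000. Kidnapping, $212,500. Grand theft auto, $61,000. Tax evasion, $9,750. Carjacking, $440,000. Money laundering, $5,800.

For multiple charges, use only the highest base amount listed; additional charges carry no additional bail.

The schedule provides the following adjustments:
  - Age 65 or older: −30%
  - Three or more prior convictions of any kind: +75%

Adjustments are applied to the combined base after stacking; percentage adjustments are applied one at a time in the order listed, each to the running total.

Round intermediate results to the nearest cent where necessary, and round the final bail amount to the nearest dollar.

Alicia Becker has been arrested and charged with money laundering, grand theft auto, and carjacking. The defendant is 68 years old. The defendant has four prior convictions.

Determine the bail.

Base amounts from the schedule: money laundering $5,800; grand theft auto $61,000; carjacking $440,000.
Stacking rule: use the highest base only. Highest is carjacking at $440,000. Combined base = $440,000.
Age 65 or older (−30%): $440,000 × 0.7 = $308,000.
Three or more prior convictions of any kind (+75%): $308,000 × 1.75 = $539,000.

$539,000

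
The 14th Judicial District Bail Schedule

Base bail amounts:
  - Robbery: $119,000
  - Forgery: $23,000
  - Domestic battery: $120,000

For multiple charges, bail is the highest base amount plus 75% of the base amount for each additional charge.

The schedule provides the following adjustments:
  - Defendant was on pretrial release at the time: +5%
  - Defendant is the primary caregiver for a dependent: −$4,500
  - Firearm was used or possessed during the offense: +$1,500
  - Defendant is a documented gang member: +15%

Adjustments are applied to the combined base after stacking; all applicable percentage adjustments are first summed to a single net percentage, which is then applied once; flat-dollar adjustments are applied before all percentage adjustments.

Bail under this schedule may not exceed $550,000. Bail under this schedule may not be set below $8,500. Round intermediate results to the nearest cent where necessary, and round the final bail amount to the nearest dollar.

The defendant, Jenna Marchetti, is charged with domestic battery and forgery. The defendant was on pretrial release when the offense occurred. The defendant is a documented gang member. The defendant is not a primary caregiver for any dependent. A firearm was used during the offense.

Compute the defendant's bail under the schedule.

$166,500

Base amounts from the schedule: domestic battery $120,000; forgery $23,000.
Stacking rule: highest base plus 75% of each additional charge. Highest is domestic battery at $120,000. Additional: $23,000 × 75% = $17,250. Combined base = $120,000 + $17,250 = $137,250.
Firearm was used or possessed during the offense (+$1,500 flat): $137,250 + $1,500 = $138,750.
Net percentage adjustment: +5% +15% = +20%. $138,750 × 1.2 = $166,500.
$166,500 is within the $550,000 maximum.
$166,500 is at or above the $8,500 minimum.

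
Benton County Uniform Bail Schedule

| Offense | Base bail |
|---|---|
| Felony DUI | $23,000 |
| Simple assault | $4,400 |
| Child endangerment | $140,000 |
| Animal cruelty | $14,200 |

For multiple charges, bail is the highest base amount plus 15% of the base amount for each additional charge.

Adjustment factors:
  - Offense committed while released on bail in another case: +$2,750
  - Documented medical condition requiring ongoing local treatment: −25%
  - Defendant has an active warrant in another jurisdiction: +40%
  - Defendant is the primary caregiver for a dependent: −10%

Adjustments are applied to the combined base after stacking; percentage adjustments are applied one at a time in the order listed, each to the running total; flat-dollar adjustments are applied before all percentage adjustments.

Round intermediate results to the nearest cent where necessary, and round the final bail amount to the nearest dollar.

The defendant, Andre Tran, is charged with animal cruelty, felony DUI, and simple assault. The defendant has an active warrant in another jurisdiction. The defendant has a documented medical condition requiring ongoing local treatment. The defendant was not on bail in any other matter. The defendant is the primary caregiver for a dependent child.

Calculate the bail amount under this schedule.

$24,372

Base amounts from the schedule: animal cruelty $14,200; felony DUI $23,000; simple assault $4,400.
Stacking rule: highest base plus 15% of each additional charge. Highest is felony DUI at $23,000. Additional: $14,200 × 15% = $2,130; $4,400 × 15% = $660. Combined base = $23,000 + $2,790 = $25,790.
Documented medical condition requiring ongoing local treatment (−25%): $25,790 × 0.75 = $19,342.50.
Defendant has an active warrant in another jurisdiction (+40%): $19,342.50 × 1.4 = $27,079.50.
Defendant is the primary caregiver for a dependent (−10%): $27,079.50 × 0.9 = $24,371.55.
Rounded to the nearest dollar: $24,372.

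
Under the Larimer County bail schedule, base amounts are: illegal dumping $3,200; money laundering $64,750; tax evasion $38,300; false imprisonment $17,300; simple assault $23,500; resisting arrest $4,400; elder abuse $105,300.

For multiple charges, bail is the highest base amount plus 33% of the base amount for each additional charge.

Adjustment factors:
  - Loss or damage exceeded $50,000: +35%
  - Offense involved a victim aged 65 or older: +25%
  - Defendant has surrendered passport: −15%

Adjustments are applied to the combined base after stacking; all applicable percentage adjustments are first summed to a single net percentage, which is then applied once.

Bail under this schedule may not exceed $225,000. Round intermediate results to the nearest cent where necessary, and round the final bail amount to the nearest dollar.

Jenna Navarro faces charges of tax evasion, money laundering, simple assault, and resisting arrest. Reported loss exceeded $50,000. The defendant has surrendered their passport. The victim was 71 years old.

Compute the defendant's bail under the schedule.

$125,564

Base amounts from the schedule: tax evasion $38,300; money laundering $64,750; simple assault $23,500; resisting arrest $4,400.
Stacking rule: highest base plus 33% of each additional charge. Highest is money laundering at $64,750. Additional: $38,300 × 33% = $12,639; $23,500 × 33% = $7,755; $4,400 × 33% = $1,452. Combined base = $64,750 + $21,846 = $86,596.
Net percentage adjustment: +35% +25% −15% = +45%. $86,596 × 1.45 = $125,564.20.
$125,564.20 is within the $225,000 maximum.
Rounded to the nearest dollar: $125,564.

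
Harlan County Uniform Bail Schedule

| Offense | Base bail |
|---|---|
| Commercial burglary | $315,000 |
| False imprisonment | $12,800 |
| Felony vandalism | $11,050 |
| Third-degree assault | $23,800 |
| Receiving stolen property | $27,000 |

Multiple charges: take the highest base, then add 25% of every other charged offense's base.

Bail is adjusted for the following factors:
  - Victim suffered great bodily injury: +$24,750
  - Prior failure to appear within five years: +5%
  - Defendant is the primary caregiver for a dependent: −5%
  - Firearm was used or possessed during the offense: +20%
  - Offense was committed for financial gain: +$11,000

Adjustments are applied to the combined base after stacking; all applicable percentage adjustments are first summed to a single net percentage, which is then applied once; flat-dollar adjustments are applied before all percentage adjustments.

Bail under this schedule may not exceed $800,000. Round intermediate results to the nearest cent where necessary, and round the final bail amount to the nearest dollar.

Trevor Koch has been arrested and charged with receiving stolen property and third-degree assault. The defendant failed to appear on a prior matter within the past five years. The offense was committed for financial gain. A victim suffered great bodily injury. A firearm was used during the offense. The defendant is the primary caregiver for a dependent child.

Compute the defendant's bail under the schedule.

Base amounts from the schedule: receiving stolen property $27,000; third-degree assault $23,800.
Stacking rule: highest base plus 25% of each additional charge. Highest is receiving stolen property at $27,000. Additional: $23,800 × 25% = $5,950. Combined base = $27,000 + $5,950 = $32,950.
Victim suffered great bodily injury (+$24,750 flat): $32,950 + $24,750 = $57,700.
Offense was committed for financial gain (+$11,000 flat): $57,700 + $11,000 = $68,700.
Net percentage adjustment: +5% −5% +20% = +20%. $68,700 × 1.2 = $82,440.
$82,440 is within the $800,000 maximum.

$82,440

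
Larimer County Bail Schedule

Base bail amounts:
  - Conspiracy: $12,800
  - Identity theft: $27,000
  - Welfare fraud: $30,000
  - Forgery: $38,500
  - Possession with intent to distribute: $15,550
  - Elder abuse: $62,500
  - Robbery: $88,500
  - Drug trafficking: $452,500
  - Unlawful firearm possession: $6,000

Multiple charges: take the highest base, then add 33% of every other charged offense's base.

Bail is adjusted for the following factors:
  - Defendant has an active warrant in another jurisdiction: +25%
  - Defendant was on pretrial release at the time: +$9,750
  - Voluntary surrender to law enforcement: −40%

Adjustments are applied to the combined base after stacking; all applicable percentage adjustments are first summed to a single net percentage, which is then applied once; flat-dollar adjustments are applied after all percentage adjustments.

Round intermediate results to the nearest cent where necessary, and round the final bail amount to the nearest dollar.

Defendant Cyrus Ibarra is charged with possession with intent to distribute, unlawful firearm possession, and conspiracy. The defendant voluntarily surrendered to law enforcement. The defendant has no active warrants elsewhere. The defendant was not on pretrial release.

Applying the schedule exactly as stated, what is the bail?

$13,052

Base amounts from the schedule: possession with intent to distribute $15,550; unlawful firearm possession $6,000; conspiracy $12,800.
Stacking rule: highest base plus 33% of each additional charge. Highest is possession with intent to distribute at $15,550. Additional: $6,000 × 33% = $1,980; $12,800 × 33% = $4,224. Combined base = $15,550 + $6,204 = $21,754.
Voluntary surrender to law enforcement (−40%): $21,754 × 0.6 = $13,052.40.
Rounded to the nearest dollar: $13,052.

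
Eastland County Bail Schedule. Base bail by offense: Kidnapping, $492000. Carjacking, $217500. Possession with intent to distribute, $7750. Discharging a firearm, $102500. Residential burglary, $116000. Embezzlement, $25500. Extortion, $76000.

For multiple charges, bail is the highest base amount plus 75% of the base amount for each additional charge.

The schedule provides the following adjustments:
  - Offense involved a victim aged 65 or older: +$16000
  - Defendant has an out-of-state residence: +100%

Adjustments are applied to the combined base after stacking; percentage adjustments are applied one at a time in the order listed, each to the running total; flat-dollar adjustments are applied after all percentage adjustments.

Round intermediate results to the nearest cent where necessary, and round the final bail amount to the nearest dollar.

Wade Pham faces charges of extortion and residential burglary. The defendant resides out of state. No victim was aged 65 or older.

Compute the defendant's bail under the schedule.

Base amounts from the schedule: extortion $76000; residential burglary $116000.
Stacking rule: highest base plus 75% of each additional charge. Highest is residential burglary at $116000. Additional: $76000 × 75% = $57000. Combined base = $116000 + $57000 = $173000.
Defendant has an out-of-state residence (+100%): $173000 × 2 = $346000.

$346000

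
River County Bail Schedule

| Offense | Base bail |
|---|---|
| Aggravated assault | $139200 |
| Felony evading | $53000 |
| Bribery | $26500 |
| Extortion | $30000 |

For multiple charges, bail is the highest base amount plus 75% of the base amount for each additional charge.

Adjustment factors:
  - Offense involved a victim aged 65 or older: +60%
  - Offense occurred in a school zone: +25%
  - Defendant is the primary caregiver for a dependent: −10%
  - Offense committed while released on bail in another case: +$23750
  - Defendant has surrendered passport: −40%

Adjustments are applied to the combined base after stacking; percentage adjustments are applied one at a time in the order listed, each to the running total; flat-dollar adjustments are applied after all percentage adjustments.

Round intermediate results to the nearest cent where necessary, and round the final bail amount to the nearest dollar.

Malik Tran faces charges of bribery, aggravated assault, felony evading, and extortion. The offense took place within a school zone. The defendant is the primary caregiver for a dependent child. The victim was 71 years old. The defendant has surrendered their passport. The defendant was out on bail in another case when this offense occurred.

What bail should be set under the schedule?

$262781

Base amounts from the schedule: bribery $26500; aggravated assault $139200; felony evading $53000; extortion $30000.
Stacking rule: highest base plus 75% of each additional charge. Highest is aggravated assault at $139200. Additional: $26500 × 75% = $19875; $53000 × 75% = $39750; $30000 × 75% = $22500. Combined base = $139200 + $82125 = $221325.
Offense involved a victim aged 65 or older (+60%): $221325 × 1.6 = $354120.
Offense occurred in a school zone (+25%): $354120 × 1.25 = $442650.
Defendant is the primary caregiver for a dependent (−10%): $442650 × 0.9 = $398385.
Defendant has surrendered passport (−40%): $398385 × 0.6 = $239031.
Offense committed while released on bail in another case (+$23750 flat): $239031 + $23750 = $262781.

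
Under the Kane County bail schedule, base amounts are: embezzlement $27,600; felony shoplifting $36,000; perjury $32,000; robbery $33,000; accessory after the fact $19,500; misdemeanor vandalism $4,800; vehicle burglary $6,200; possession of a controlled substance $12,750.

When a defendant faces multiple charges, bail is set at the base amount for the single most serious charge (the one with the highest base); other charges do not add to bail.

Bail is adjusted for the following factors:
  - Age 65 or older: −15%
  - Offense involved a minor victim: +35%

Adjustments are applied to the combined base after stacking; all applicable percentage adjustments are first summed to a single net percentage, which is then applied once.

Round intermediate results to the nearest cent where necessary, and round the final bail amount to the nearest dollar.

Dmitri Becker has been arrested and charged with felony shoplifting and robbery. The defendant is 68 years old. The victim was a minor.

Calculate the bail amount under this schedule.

$43,200

Base amounts from the schedule: felony shoplifting $36,000; robbery $33,000.
Stacking rule: use the highest base only. Highest is felony shoplifting at $36,000. Combined base = $36,000.
Net percentage adjustment: −15% +35% = +20%. $36,000 × 1.2 = $43,200.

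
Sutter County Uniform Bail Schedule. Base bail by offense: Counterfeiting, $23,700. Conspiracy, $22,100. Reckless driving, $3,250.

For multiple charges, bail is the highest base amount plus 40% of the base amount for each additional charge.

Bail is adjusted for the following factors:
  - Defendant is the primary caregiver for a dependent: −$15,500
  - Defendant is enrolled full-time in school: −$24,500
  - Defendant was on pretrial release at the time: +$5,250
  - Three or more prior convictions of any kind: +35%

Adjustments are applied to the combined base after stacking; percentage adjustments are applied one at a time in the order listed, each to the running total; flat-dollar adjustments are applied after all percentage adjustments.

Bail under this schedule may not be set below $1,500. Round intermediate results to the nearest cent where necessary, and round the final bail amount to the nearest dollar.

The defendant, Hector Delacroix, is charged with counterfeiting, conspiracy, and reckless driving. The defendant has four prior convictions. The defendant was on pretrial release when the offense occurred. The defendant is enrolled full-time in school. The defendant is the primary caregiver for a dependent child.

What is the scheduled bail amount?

Base amounts from the schedule: counterfeiting $23,700; conspiracy $22,100; reckless driving $3,250.
Stacking rule: highest base plus 40% of each additional charge. Highest is counterfeiting at $23,700. Additional: $22,100 × 40% = $8,840; $3,250 × 40% = $1,300. Combined base = $23,700 + $10,140 = $33,840.
Three or more prior convictions of any kind (+35%): $33,840 × 1.35 = $45,684.
Defendant is the primary caregiver for a dependent (−$15,500 flat): $45,684 − $15,500 = $30,184.
Defendant is enrolled full-time in school (−$24,500 flat): $30,184 − $24,500 = $5,684.
Defendant was on pretrial release at the time (+$5,250 flat): $5,684 + $5,250 = $10,934.
$10,934 is at or above the $1,500 minimum.

$10,934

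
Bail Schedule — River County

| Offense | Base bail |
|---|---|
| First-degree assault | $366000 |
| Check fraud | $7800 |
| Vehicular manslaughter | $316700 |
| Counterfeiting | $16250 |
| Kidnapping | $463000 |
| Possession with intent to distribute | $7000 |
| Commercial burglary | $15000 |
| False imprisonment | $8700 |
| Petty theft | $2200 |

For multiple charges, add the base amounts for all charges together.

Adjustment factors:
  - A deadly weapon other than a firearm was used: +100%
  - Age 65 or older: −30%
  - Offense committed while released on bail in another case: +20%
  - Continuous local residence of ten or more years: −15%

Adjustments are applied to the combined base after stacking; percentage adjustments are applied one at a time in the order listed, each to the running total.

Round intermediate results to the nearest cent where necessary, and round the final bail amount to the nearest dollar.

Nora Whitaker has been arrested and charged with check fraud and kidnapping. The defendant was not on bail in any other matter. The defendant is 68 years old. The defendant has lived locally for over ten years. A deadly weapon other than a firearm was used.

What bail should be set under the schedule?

Base amounts from the schedule: check fraud $7800; kidnapping $463000.
Stacking rule: sum of all bases. $7800 + $463000 = $470800.
A deadly weapon other than a firearm was used (+100%): $470800 × 2 = $941600.
Age 65 or older (−30%): $941600 × 0.7 = $659120.
Continuous local residence of ten or more years (−15%): $659120 × 0.85 = $560252.

$560252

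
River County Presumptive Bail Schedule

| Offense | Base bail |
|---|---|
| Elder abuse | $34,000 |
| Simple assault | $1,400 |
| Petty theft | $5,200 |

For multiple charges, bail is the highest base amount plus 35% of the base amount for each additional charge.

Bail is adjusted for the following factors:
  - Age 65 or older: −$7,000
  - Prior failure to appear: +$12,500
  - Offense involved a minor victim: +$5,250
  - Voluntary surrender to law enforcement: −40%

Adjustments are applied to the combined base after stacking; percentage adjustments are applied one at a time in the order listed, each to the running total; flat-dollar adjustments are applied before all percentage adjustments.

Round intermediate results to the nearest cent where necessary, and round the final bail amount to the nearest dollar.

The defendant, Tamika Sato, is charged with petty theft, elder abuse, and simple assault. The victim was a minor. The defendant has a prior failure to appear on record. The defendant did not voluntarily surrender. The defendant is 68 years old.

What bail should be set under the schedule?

Base amounts from the schedule: petty theft $5,200; elder abuse $34,000; simple assault $1,400.
Stacking rule: highest base plus 35% of each additional charge. Highest is elder abuse at $34,000. Additional: $5,200 × 35% = $1,820; $1,400 × 35% = $490. Combined base = $34,000 + $2,310 = $36,310.
Age 65 or older (−$7,000 flat): $36,310 − $7,000 = $29,310.
Prior failure to appear (+$12,500 flat): $29,310 + $12,500 = $41,810.
Offense involved a minor victim (+$5,250 flat): $41,810 + $5,250 = $47,060.

$47,060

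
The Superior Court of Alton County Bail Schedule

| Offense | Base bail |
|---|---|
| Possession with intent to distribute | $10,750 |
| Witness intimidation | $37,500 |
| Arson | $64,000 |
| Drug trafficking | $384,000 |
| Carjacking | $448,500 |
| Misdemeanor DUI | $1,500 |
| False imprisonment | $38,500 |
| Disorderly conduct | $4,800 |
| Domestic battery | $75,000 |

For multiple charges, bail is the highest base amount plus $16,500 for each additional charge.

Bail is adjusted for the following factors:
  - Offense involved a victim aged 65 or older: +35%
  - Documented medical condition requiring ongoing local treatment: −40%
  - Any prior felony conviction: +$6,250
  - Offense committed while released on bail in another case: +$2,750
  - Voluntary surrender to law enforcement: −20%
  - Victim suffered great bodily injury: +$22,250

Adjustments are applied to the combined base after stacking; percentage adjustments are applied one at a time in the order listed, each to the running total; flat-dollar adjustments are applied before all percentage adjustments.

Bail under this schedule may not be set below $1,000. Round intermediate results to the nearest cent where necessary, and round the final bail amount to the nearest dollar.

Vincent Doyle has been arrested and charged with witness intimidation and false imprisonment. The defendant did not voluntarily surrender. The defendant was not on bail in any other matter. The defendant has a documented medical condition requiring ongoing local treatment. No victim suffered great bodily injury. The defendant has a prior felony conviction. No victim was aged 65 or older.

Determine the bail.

$36,750

Base amounts from the schedule: witness intimidation $37,500; false imprisonment $38,500.
Stacking rule: highest base plus $16,500 per additional charge. Highest is false imprisonment at $38,500; 1 additional charge → +$16,500. Combined base = $55,000.
Any prior felony conviction (+$6,250 flat): $55,000 + $6,250 = $61,250.
Documented medical condition requiring ongoing local treatment (−40%): $61,250 × 0.6 = $36,750.
$36,750 is at or above the $1,000 minimum.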